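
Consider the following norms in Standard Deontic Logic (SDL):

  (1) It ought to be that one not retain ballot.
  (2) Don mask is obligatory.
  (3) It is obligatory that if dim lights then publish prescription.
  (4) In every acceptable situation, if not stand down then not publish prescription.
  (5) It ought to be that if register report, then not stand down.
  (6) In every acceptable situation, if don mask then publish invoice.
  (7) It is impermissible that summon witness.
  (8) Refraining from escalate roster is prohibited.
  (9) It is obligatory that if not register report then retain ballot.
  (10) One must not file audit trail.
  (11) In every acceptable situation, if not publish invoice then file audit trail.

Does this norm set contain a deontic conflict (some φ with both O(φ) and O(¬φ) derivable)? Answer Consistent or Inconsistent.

Premise 11 is O(¬publish_invoice → file_audit_trail), but O(¬publish_invoice) is not derivable from the premises, so it does not yield O(file_audit_trail).
So O(file_audit_trail) is not derivable, and the apparent clash with O(¬file_audit_trail) does not arise.
A world satisfying every obligation exists (e.g. dim_lights=false, don_mask=true, escalate_roster=true, file_audit_trail=false, publish_invoice=true, publish_prescription=false, register_report=true, retain_ballot=false, stand_down=false, summon_witness=false); no atom is both obligatory and forbidden, so the set is consistent.

Consistent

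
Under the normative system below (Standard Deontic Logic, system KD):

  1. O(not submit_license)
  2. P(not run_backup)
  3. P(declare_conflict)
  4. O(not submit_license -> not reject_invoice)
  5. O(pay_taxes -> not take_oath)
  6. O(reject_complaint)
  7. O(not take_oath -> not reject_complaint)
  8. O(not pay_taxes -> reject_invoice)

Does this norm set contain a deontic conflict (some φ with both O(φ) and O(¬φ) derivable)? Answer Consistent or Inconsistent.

Inconsistent

Premise 6 gives O(reject_complaint).
Premise 7, O(not take_oath -> not reject_complaint), contraposes to O(reject_complaint -> take_oath); with O(reject_complaint) we get O(take_oath).
Premise 5, O(pay_taxes -> not take_oath), contraposes to O(take_oath -> not pay_taxes); with O(take_oath) we get O(not pay_taxes).
With premise 8, O(not pay_taxes -> reject_invoice), the K-axiom yields O(reject_invoice).
Premise 4, O(not submit_license -> not reject_invoice), contraposes to O(reject_invoice -> submit_license); with O(reject_invoice) we get O(submit_license).
But premise 1 directly asserts O(not submit_license).
We now have both O(submit_license) and O(not submit_license) — submit_license is simultaneously obligatory and forbidden, violating the D-axiom.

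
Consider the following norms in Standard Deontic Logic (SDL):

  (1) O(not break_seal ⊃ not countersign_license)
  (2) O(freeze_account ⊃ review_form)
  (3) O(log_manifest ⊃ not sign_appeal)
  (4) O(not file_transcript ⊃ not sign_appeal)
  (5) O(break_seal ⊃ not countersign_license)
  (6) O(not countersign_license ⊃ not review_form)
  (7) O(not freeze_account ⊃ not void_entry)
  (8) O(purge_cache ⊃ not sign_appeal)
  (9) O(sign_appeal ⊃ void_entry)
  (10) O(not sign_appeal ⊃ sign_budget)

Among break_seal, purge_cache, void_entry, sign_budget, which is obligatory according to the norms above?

sign_budget

Premises 5 and 1 are O(break_seal ⊃ not countersign_license) and O(not break_seal ⊃ not countersign_license); every ideal world satisfies break_seal or not break_seal, so in either case not countersign_license holds — hence O(not countersign_license).
From O(not countersign_license) and premise 6, O(not countersign_license ⊃ not review_form), we obtain O(not review_form).
Premise 2, O(freeze_account ⊃ review_form), contraposes to O(not review_form ⊃ not freeze_account); with O(not review_form) we get O(not freeze_account).
With premise 7, O(not freeze_account ⊃ not void_entry), the K-axiom yields O(not void_entry).
Premise 9 is O(sign_appeal ⊃ void_entry); contrapositively O(not void_entry ⊃ not sign_appeal). Since O(not void_entry) holds, K gives O(not sign_appeal).
From O(not sign_appeal) and premise 10, O(not sign_appeal ⊃ sign_budget), we obtain O(sign_budget).
So O(sign_budget) holds — sign_budget is obligatory. None of the other listed options is made obligatory by any chain of premises.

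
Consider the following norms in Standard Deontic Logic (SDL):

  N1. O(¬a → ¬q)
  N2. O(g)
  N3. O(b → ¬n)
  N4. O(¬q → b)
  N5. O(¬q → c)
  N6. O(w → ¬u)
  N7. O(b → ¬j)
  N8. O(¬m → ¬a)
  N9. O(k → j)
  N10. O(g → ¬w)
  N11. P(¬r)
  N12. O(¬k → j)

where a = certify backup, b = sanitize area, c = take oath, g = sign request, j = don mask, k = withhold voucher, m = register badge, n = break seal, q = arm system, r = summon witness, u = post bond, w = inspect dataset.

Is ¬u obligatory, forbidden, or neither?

Neither

Premise 6 is O(w → ¬u), but O(w) is not derivable from the premises, so it does not yield O(¬u).
No premise or chain of K-axiom applications forces O(¬u), and none forces O(u). So ¬u is neither obligatory nor forbidden under these norms.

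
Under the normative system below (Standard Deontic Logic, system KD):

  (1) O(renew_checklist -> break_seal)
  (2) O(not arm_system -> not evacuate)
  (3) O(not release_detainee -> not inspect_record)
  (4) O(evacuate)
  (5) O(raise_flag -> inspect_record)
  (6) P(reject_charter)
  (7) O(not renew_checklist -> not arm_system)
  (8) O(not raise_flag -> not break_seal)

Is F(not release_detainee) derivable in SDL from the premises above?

Premise 4 states O(evacuate) outright.
The contrapositive of premise 2 (O(not arm_system -> not evacuate)) is O(evacuate -> arm_system), and O(evacuate) is already established, so O(arm_system).
Premise 7 is O(not renew_checklist -> not arm_system); contrapositively O(arm_system -> renew_checklist). Since O(arm_system) holds, K gives O(renew_checklist).
Premise 1 is O(renew_checklist -> break_seal); since O(renew_checklist), deontic closure gives O(break_seal).
The contrapositive of premise 8 (O(not raise_flag -> not break_seal)) is O(break_seal -> raise_flag), and O(break_seal) is already established, so O(raise_flag).
Applying K to premise 5 (O(raise_flag -> inspect_record)) and O(raise_flag) yields O(inspect_record).
Premise 3, O(not release_detainee -> not inspect_record), contraposes to O(inspect_record -> release_detainee); with O(inspect_record) we get O(release_detainee).
Premise 6 does not contribute to this derivation.
So O(release_detainee) holds, i.e. F(not release_detainee). The claim follows.

Yes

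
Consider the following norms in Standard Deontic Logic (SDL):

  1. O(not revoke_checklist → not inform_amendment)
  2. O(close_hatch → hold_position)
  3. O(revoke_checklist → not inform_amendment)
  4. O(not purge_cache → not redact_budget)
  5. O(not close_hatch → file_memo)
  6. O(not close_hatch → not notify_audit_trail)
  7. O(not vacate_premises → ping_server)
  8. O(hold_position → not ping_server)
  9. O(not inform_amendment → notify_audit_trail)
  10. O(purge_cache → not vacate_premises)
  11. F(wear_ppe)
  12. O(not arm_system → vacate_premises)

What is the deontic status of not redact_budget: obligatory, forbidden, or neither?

Obligatory

Premises 3 and 1 are O(revoke_checklist → not inform_amendment) and O(not revoke_checklist → not inform_amendment); every ideal world satisfies revoke_checklist or not revoke_checklist, so in either case not inform_amendment holds — hence O(not inform_amendment).
Applying K to premise 9 (O(not inform_amendment → notify_audit_trail)) and O(not inform_amendment) yields O(notify_audit_trail).
The contrapositive of premise 6 (O(not close_hatch → not notify_audit_trail)) is O(notify_audit_trail → close_hatch), and O(notify_audit_trail) is already established, so O(close_hatch).
From O(close_hatch) and premise 2, O(close_hatch → hold_position), we obtain O(hold_position).
With premise 8, O(hold_position → not ping_server), the K-axiom yields O(not ping_server).
The contrapositive of premise 7 (O(not vacate_premises → ping_server)) is O(not ping_server → vacate_premises), and O(not ping_server) is already established, so O(vacate_premises).
The contrapositive of premise 10 (O(purge_cache → not vacate_premises)) is O(vacate_premises → not purge_cache), and O(vacate_premises) is already established, so O(not purge_cache).
Premise 4 is O(not purge_cache → not redact_budget); since O(not purge_cache), deontic closure gives O(not redact_budget).
Premises 5, 11, 12 do not contribute to this derivation.
Hence not redact_budget is obligatory.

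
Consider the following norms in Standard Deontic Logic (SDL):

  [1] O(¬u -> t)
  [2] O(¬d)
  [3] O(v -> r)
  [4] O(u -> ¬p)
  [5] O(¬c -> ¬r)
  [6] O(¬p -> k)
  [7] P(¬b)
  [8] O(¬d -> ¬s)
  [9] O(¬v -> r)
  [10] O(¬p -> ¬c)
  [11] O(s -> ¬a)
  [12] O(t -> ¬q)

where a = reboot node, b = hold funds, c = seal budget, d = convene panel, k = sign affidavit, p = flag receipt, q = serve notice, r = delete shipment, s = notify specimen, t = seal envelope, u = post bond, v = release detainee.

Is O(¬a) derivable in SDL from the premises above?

Premise 11 is O(s -> ¬a), but O(s) is not derivable from the premises, so it does not yield O(¬a).
No other premise forces O(¬a). An ideal world satisfying every premise can still have ¬a false, so O(¬a) is not derivable.

No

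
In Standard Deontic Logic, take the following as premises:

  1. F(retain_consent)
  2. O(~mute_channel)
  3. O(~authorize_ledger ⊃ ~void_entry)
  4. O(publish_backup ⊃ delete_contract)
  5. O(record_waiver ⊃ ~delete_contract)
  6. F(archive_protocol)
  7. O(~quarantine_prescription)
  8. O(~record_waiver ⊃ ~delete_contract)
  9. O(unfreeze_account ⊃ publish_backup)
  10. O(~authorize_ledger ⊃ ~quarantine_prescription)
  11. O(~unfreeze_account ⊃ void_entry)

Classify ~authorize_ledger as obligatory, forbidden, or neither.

Premises 5 and 8 cover both cases: O(record_waiver ⊃ ~delete_contract) and O(~record_waiver ⊃ ~delete_contract). Since record_waiver ∨ ~record_waiver is a tautology, O(~delete_contract) follows.
Premise 4, O(publish_backup ⊃ delete_contract), contraposes to O(~delete_contract ⊃ ~publish_backup); with O(~delete_contract) we get O(~publish_backup).
Premise 9 is O(unfreeze_account ⊃ publish_backup); contrapositively O(~publish_backup ⊃ ~unfreeze_account). Since O(~publish_backup) holds, K gives O(~unfreeze_account).
From O(~unfreeze_account) and premise 11, O(~unfreeze_account ⊃ void_entry), we obtain O(void_entry).
Premise 3 is O(~authorize_ledger ⊃ ~void_entry); contrapositively O(void_entry ⊃ authorize_ledger). Since O(void_entry) holds, K gives O(authorize_ledger).
Premises 1, 2, 6, 7, 10 do not contribute to this derivation.
Thus O(authorize_ledger), which is F(~authorize_ledger): ~authorize_ledger is forbidden.

Forbidden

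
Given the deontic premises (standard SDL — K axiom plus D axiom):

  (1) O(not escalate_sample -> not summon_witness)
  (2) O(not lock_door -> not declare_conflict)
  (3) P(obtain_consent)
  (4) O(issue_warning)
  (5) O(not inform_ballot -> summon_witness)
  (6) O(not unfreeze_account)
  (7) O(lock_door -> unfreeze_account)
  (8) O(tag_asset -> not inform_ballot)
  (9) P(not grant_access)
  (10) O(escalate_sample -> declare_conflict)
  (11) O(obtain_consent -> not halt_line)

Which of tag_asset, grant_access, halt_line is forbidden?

From premise 6 we have O(not unfreeze_account).
Premise 7, O(lock_door -> unfreeze_account), contraposes to O(not unfreeze_account -> not lock_door); with O(not unfreeze_account) we get O(not lock_door).
Premise 2 is O(not lock_door -> not declare_conflict); since O(not lock_door), deontic closure gives O(not declare_conflict).
Premise 10 is O(escalate_sample -> declare_conflict); contrapositively O(not declare_conflict -> not escalate_sample). Since O(not declare_conflict) holds, K gives O(not escalate_sample).
Applying K to premise 1 (O(not escalate_sample -> not summon_witness)) and O(not escalate_sample) yields O(not summon_witness).
Premise 5 is O(not inform_ballot -> summon_witness); contrapositively O(not summon_witness -> inform_ballot). Since O(not summon_witness) holds, K gives O(inform_ballot).
The contrapositive of premise 8 (O(tag_asset -> not inform_ballot)) is O(inform_ballot -> not tag_asset), and O(inform_ballot) is already established, so O(not tag_asset).
So O(not tag_asset) holds, i.e. tag_asset is forbidden. None of the other listed options is forbidden under the premises.

tag_asset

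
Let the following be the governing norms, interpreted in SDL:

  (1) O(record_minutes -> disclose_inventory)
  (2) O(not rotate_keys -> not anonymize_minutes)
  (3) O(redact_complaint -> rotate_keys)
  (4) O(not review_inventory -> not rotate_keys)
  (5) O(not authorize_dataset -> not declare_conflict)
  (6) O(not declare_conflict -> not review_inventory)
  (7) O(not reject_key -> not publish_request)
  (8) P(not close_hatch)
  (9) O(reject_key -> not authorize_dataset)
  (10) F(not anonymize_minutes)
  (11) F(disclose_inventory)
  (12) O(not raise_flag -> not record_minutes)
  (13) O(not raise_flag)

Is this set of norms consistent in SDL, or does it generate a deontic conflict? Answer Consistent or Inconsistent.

Premise 1 is O(record_minutes -> disclose_inventory), but O(record_minutes) is not derivable from the premises, so it does not yield O(disclose_inventory).
So O(disclose_inventory) is not derivable, and the apparent clash with O(not disclose_inventory) does not arise.
A world satisfying every obligation exists (e.g. anonymize_minutes=true, authorize_dataset=true, close_hatch=false, declare_conflict=true, disclose_inventory=false, publish_request=false, raise_flag=false, record_minutes=false, redact_complaint=false, reject_key=false, review_inventory=true, rotate_keys=true); no atom is both obligatory and forbidden, so the set is consistent.

Consistent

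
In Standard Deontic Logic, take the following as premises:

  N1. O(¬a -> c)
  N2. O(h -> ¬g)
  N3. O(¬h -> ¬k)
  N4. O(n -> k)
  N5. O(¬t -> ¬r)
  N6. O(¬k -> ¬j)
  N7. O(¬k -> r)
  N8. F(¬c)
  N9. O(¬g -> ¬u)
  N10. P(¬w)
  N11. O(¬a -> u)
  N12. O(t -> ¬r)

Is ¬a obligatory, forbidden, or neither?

Forbidden

Premises 12 and 5 are O(t -> ¬r) and O(¬t -> ¬r); every ideal world satisfies t or ¬t, so in either case ¬r holds — hence O(¬r).
The contrapositive of premise 7 (O(¬k -> r)) is O(¬r -> k), and O(¬r) is already established, so O(k).
The contrapositive of premise 3 (O(¬h -> ¬k)) is O(k -> h), and O(k) is already established, so O(h).
From O(h) and premise 2, O(h -> ¬g), we obtain O(¬g).
From O(¬g) and premise 9, O(¬g -> ¬u), we obtain O(¬u).
Premise 11 is O(¬a -> u); contrapositively O(¬u -> a). Since O(¬u) holds, K gives O(a).
Premises 1, 4, 6, 8, 10 do not contribute to this derivation.
Thus O(a), which is F(¬a): ¬a is forbidden.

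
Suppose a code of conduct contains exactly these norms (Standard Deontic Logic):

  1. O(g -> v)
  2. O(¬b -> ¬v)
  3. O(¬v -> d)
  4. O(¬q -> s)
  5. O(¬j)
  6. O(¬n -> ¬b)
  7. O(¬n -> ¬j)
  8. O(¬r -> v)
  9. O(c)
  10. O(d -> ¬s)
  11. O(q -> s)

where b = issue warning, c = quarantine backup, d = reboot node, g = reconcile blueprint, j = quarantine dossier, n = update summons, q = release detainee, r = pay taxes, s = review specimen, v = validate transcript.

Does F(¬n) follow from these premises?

Yes

Premises 11 and 4 are O(q -> s) and O(¬q -> s); every ideal world satisfies q or ¬q, so in either case s holds — hence O(s).
Premise 10 is O(d -> ¬s); contrapositively O(s -> ¬d). Since O(s) holds, K gives O(¬d).
Premise 3 is O(¬v -> d); contrapositively O(¬d -> v). Since O(¬d) holds, K gives O(v).
Premise 2 is O(¬b -> ¬v); contrapositively O(v -> b). Since O(v) holds, K gives O(b).
The contrapositive of premise 6 (O(¬n -> ¬b)) is O(b -> n), and O(b) is already established, so O(n).
Premises 1, 5, 7, 8, 9 do not contribute to this derivation.
So O(n) holds, i.e. F(¬n). The claim follows.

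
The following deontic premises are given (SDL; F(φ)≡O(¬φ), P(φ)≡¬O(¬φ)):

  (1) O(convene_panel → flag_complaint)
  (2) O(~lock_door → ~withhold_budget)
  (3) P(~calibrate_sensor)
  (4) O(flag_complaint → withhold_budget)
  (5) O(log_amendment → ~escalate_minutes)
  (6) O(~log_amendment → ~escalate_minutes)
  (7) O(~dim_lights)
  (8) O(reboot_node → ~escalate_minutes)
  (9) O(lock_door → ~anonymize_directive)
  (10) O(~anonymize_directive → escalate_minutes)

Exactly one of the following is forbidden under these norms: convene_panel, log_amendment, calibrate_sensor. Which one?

Premises 6 and 5 are O(~log_amendment → ~escalate_minutes) and O(log_amendment → ~escalate_minutes); every ideal world satisfies ~log_amendment or log_amendment, so in either case ~escalate_minutes holds — hence O(~escalate_minutes).
The contrapositive of premise 10 (O(~anonymize_directive → escalate_minutes)) is O(~escalate_minutes → anonymize_directive), and O(~escalate_minutes) is already established, so O(anonymize_directive).
Premise 9 is O(lock_door → ~anonymize_directive); contrapositively O(anonymize_directive → ~lock_door). Since O(anonymize_directive) holds, K gives O(~lock_door).
Applying K to premise 2 (O(~lock_door → ~withhold_budget)) and O(~lock_door) yields O(~withhold_budget).
The contrapositive of premise 4 (O(flag_complaint → withhold_budget)) is O(~withhold_budget → ~flag_complaint), and O(~withhold_budget) is already established, so O(~flag_complaint).
Premise 1, O(convene_panel → flag_complaint), contraposes to O(~flag_complaint → ~convene_panel); with O(~flag_complaint) we get O(~convene_panel).
So O(~convene_panel) holds, i.e. convene_panel is forbidden. None of the other listed options is forbidden under the premises.

convene_panel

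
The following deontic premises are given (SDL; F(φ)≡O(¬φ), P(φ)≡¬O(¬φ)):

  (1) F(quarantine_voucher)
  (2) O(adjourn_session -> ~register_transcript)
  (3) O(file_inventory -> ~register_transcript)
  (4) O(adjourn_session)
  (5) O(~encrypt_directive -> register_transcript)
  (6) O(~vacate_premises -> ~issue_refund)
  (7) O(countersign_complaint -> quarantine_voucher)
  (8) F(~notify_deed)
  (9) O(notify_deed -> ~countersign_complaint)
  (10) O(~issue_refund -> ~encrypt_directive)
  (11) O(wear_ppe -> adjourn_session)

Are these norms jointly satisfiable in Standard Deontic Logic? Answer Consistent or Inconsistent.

Consistent

Premise 7 is O(countersign_complaint -> quarantine_voucher), but O(countersign_complaint) is not derivable from the premises, so it does not yield O(quarantine_voucher).
So O(quarantine_voucher) is not derivable, and the apparent clash with O(~quarantine_voucher) does not arise.
A world satisfying every obligation exists (e.g. adjourn_session=true, countersign_complaint=false, encrypt_directive=true, file_inventory=false, issue_refund=true, notify_deed=true, quarantine_voucher=false, register_transcript=false, vacate_premises=true, wear_ppe=false); no atom is both obligatory and forbidden, so the set is consistent.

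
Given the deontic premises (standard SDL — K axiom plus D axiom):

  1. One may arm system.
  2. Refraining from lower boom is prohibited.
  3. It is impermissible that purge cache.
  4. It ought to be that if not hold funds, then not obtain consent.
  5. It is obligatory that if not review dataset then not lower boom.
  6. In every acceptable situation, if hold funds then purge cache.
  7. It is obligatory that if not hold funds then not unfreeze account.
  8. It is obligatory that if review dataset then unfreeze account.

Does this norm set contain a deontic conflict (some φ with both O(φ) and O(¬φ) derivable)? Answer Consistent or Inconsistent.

F(¬lower_boom) at premise 2 means O(lower_boom).
Premise 5 is O(¬review_dataset → ¬lower_boom); contrapositively O(lower_boom → review_dataset). Since O(lower_boom) holds, K gives O(review_dataset).
Premise 8 is O(review_dataset → unfreeze_account); since O(review_dataset), deontic closure gives O(unfreeze_account).
Premise 7, O(¬hold_funds → ¬unfreeze_account), contraposes to O(unfreeze_account → hold_funds); with O(unfreeze_account) we get O(hold_funds).
From O(hold_funds) and premise 6, O(hold_funds → purge_cache), we obtain O(purge_cache).
But premise 3, F(purge_cache), means O(¬purge_cache).
We now have both O(purge_cache) and O(¬purge_cache) — purge_cache is simultaneously obligatory and forbidden, violating the D-axiom.

Inconsistent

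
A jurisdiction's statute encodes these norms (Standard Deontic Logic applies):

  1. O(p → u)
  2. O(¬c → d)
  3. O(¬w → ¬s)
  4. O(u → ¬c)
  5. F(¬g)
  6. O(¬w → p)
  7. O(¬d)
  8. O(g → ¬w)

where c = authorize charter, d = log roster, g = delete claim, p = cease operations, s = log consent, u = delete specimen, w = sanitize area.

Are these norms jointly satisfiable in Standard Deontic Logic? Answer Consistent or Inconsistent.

From premise 7 we have O(¬d).
Premise 2 is O(¬c → d); contrapositively O(¬d → c). Since O(¬d) holds, K gives O(c).
The contrapositive of premise 4 (O(u → ¬c)) is O(c → ¬u), and O(c) is already established, so O(¬u).
Premise 1, O(p → u), contraposes to O(¬u → ¬p); with O(¬u) we get O(¬p).
Premise 6 is O(¬w → p); contrapositively O(¬p → w). Since O(¬p) holds, K gives O(w).
Premise 8, O(g → ¬w), contraposes to O(w → ¬g); with O(w) we get O(¬g).
Yet premise 5 is F(¬g), i.e. O(g).
We now have both O(¬g) and O(g) — g is simultaneously obligatory and forbidden, violating the D-axiom.

Inconsistent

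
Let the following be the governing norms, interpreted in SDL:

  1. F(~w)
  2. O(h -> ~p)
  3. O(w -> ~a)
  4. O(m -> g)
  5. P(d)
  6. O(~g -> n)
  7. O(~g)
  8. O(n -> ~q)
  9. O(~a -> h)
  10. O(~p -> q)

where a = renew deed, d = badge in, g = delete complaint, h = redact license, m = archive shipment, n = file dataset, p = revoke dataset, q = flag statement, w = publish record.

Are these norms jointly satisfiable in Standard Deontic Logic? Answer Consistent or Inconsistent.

F(~w) at premise 1 means O(w).
From O(w) and premise 3, O(w -> ~a), we obtain O(~a).
With premise 9, O(~a -> h), the K-axiom yields O(h).
From O(h) and premise 2, O(h -> ~p), we obtain O(~p).
Premise 10 is O(~p -> q); since O(~p), deontic closure gives O(q).
The contrapositive of premise 8 (O(n -> ~q)) is O(q -> ~n), and O(q) is already established, so O(~n).
Premise 6, O(~g -> n), contraposes to O(~n -> g); with O(~n) we get O(g).
But premise 7 directly asserts O(~g).
We now have both O(g) and O(~g) — g is simultaneously obligatory and forbidden, violating the D-axiom.

Inconsistent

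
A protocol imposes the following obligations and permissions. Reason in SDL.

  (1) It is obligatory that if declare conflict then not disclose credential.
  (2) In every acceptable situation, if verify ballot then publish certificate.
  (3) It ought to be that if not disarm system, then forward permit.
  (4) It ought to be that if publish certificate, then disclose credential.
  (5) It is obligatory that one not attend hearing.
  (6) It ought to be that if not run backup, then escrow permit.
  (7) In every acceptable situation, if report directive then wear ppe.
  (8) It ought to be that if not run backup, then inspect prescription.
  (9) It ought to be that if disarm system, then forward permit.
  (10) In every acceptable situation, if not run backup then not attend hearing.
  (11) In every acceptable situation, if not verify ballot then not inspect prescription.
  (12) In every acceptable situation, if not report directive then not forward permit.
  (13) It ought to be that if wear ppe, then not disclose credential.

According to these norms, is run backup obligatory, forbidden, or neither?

Premises 3 and 9 are O(¬disarm_system → forward_permit) and O(disarm_system → forward_permit); every ideal world satisfies ¬disarm_system or disarm_system, so in either case forward_permit holds — hence O(forward_permit).
The contrapositive of premise 12 (O(¬report_directive → ¬forward_permit)) is O(forward_permit → report_directive), and O(forward_permit) is already established, so O(report_directive).
Applying K to premise 7 (O(report_directive → wear_ppe)) and O(report_directive) yields O(wear_ppe).
Applying K to premise 13 (O(wear_ppe → ¬disclose_credential)) and O(wear_ppe) yields O(¬disclose_credential).
Premise 4, O(publish_certificate → disclose_credential), contraposes to O(¬disclose_credential → ¬publish_certificate); with O(¬disclose_credential) we get O(¬publish_certificate).
Premise 2 is O(verify_ballot → publish_certificate); contrapositively O(¬publish_certificate → ¬verify_ballot). Since O(¬publish_certificate) holds, K gives O(¬verify_ballot).
From O(¬verify_ballot) and premise 11, O(¬verify_ballot → ¬inspect_prescription), we obtain O(¬inspect_prescription).
The contrapositive of premise 8 (O(¬run_backup → inspect_prescription)) is O(¬inspect_prescription → run_backup), and O(¬inspect_prescription) is already established, so O(run_backup).
Premises 1, 5, 6, 10 do not contribute to this derivation.
Hence run_backup is obligatory.

Obligatory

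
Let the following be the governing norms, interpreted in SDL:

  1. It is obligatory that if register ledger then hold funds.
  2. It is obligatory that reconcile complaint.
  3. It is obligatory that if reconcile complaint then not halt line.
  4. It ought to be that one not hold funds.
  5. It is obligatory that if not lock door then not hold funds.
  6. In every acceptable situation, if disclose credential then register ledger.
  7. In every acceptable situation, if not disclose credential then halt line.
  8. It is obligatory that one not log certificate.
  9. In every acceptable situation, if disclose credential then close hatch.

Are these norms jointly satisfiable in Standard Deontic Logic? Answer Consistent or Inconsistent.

Premise 4 gives O(¬hold_funds).
Premise 1 is O(register_ledger → hold_funds); contrapositively O(¬hold_funds → ¬register_ledger). Since O(¬hold_funds) holds, K gives O(¬register_ledger).
The contrapositive of premise 6 (O(disclose_credential → register_ledger)) is O(¬register_ledger → ¬disclose_credential), and O(¬register_ledger) is already established, so O(¬disclose_credential).
From O(¬disclose_credential) and premise 7, O(¬disclose_credential → halt_line), we obtain O(halt_line).
Premise 3 is O(reconcile_complaint → ¬halt_line); contrapositively O(halt_line → ¬reconcile_complaint). Since O(halt_line) holds, K gives O(¬reconcile_complaint).
Yet premise 2 states O(reconcile_complaint).
We now have both O(¬reconcile_complaint) and O(reconcile_complaint) — reconcile_complaint is simultaneously obligatory and forbidden, violating the D-axiom.

Inconsistent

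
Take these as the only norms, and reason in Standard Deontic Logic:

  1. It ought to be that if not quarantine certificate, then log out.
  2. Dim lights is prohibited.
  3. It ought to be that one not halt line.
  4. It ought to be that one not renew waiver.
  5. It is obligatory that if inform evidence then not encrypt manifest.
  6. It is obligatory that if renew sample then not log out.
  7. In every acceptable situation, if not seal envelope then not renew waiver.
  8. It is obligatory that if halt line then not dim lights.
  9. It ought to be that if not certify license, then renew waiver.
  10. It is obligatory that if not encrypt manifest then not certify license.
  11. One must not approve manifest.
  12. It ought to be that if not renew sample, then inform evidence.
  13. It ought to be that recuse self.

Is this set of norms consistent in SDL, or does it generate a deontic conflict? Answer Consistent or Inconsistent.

Consistent

Premise 8 is O(halt_line → ¬dim_lights); even if O(¬dim_lights) held, inferring O(halt_line) would be affirming the consequent — invalid.
So O(halt_line) is not derivable, and the apparent clash with O(¬halt_line) does not arise.
A world satisfying every obligation exists (e.g. approve_manifest=false, certify_license=true, dim_lights=false, encrypt_manifest=true, halt_line=false, inform_evidence=false, log_out=false, quarantine_certificate=true, recuse_self=true, renew_sample=true, renew_waiver=false, seal_envelope=false); no atom is both obligatory and forbidden, so the set is consistent.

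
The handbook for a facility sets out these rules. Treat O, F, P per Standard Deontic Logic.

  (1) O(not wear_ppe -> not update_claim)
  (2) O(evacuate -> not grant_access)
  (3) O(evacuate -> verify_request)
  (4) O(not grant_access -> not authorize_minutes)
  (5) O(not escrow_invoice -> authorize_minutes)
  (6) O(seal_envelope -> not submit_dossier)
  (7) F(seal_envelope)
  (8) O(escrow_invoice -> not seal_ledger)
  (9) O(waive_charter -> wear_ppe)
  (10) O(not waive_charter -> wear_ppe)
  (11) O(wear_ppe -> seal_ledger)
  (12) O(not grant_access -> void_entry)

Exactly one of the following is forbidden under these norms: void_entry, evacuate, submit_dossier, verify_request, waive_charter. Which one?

evacuate

Premises 9 and 10 cover both cases: O(waive_charter -> wear_ppe) and O(not waive_charter -> wear_ppe). Since waive_charter ∨ not waive_charter is a tautology, O(wear_ppe) follows.
With premise 11, O(wear_ppe -> seal_ledger), the K-axiom yields O(seal_ledger).
Premise 8 is O(escrow_invoice -> not seal_ledger); contrapositively O(seal_ledger -> not escrow_invoice). Since O(seal_ledger) holds, K gives O(not escrow_invoice).
With premise 5, O(not escrow_invoice -> authorize_minutes), the K-axiom yields O(authorize_minutes).
Premise 4, O(not grant_access -> not authorize_minutes), contraposes to O(authorize_minutes -> grant_access); with O(authorize_minutes) we get O(grant_access).
The contrapositive of premise 2 (O(evacuate -> not grant_access)) is O(grant_access -> not evacuate), and O(grant_access) is already established, so O(not evacuate).
So O(not evacuate) holds, i.e. evacuate is forbidden. None of the other listed options is forbidden under the premises.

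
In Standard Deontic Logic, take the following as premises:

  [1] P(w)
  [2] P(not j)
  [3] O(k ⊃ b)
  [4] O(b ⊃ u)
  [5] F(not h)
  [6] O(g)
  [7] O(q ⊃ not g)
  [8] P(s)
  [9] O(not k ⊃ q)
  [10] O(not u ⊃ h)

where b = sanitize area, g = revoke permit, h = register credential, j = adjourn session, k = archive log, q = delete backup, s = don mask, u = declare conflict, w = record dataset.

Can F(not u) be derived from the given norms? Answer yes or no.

Yes

Premise 6 states O(g) outright.
The contrapositive of premise 7 (O(q ⊃ not g)) is O(g ⊃ not q), and O(g) is already established, so O(not q).
Premise 9, O(not k ⊃ q), contraposes to O(not q ⊃ k); with O(not q) we get O(k).
With premise 3, O(k ⊃ b), the K-axiom yields O(b).
Applying K to premise 4 (O(b ⊃ u)) and O(b) yields O(u).
Premises 1, 2, 5, 8, 10 do not contribute to this derivation.
So O(u) holds, i.e. F(not u). The claim follows.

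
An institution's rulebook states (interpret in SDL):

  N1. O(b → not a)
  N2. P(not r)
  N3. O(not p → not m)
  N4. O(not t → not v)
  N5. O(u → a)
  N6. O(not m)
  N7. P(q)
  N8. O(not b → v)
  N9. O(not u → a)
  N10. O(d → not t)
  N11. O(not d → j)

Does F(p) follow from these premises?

No

Premise 3 is O(not p → not m); even if O(not m) held, inferring O(not p) would be affirming the consequent — invalid.
No other premise forces O(not p). An ideal world satisfying every premise can still have p true, so F(p) is not derivable.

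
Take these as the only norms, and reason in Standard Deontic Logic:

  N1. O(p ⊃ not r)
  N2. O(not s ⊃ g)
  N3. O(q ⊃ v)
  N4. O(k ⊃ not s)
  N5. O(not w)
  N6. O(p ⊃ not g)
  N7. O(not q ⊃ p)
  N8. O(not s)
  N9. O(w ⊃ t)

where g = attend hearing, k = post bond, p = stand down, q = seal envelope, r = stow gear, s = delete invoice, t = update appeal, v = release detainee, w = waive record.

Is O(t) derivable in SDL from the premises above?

No

Premise 9 is O(w ⊃ t), but O(w) is not derivable from the premises, so it does not yield O(t).
No other premise forces O(t). An ideal world satisfying every premise can still have t false, so O(t) is not derivable.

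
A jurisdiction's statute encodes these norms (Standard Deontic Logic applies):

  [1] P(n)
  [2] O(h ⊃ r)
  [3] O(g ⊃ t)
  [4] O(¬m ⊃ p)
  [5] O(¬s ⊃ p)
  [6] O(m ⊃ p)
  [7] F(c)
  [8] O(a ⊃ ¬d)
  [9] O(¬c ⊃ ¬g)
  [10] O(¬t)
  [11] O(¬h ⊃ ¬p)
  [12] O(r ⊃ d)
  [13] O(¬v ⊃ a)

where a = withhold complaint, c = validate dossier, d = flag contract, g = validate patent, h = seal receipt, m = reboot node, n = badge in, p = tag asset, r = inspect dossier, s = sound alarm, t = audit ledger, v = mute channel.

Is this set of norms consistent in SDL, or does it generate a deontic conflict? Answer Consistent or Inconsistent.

Premise 3 is O(g ⊃ t), but O(g) is not derivable from the premises, so it does not yield O(t).
So O(t) is not derivable, and the apparent clash with O(¬t) does not arise.
A world satisfying every obligation exists (e.g. a=false, c=false, d=true, g=false, h=true, m=false, n=false, p=true, r=true, s=false, t=false, v=true); no atom is both obligatory and forbidden, so the set is consistent.

Consistent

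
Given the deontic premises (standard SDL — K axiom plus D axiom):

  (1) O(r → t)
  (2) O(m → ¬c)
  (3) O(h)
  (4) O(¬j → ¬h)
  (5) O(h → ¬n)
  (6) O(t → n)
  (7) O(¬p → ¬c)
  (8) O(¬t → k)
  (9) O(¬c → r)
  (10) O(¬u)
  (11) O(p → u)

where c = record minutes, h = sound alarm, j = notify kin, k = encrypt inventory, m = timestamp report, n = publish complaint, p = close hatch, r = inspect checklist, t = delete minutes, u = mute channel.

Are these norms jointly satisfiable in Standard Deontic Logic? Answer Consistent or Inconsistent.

Inconsistent

Premise 10 states O(¬u) outright.
The contrapositive of premise 11 (O(p → u)) is O(¬u → ¬p), and O(¬u) is already established, so O(¬p).
Premise 7 is O(¬p → ¬c); since O(¬p), deontic closure gives O(¬c).
Applying K to premise 9 (O(¬c → r)) and O(¬c) yields O(r).
Premise 1 is O(r → t); since O(r), deontic closure gives O(t).
Applying K to premise 6 (O(t → n)) and O(t) yields O(n).
The contrapositive of premise 5 (O(h → ¬n)) is O(n → ¬h), and O(n) is already established, so O(¬h).
Yet premise 3 states O(h).
We now have both O(¬h) and O(h) — h is simultaneously obligatory and forbidden, violating the D-axiom.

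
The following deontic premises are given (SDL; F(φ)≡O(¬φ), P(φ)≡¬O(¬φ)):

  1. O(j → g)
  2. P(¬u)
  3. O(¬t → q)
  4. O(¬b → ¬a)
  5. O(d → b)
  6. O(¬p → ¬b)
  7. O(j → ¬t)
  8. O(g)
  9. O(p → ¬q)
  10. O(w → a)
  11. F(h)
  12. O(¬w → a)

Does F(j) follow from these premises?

Premises 10 and 12 cover both cases: O(w → a) and O(¬w → a). Since w ∨ ¬w is a tautology, O(a) follows.
Premise 4 is O(¬b → ¬a); contrapositively O(a → b). Since O(a) holds, K gives O(b).
The contrapositive of premise 6 (O(¬p → ¬b)) is O(b → p), and O(b) is already established, so O(p).
Premise 9 is O(p → ¬q); since O(p), deontic closure gives O(¬q).
The contrapositive of premise 3 (O(¬t → q)) is O(¬q → t), and O(¬q) is already established, so O(t).
The contrapositive of premise 7 (O(j → ¬t)) is O(t → ¬j), and O(t) is already established, so O(¬j).
Premises 1, 2, 5, 8, 11 do not contribute to this derivation.
So O(¬j) holds, i.e. F(j). The claim follows.

Yes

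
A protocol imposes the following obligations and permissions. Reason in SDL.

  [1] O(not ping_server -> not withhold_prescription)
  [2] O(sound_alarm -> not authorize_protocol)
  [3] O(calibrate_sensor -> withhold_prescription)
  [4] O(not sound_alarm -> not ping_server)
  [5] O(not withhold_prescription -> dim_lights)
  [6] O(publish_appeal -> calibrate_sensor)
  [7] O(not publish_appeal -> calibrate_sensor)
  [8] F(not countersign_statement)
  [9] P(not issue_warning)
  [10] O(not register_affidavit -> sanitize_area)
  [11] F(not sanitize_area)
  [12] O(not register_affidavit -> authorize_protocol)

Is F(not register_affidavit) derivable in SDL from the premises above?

Yes

Premises 6 and 7 cover both cases: O(publish_appeal -> calibrate_sensor) and O(not publish_appeal -> calibrate_sensor). Since publish_appeal ∨ not publish_appeal is a tautology, O(calibrate_sensor) follows.
Applying K to premise 3 (O(calibrate_sensor -> withhold_prescription)) and O(calibrate_sensor) yields O(withhold_prescription).
The contrapositive of premise 1 (O(not ping_server -> not withhold_prescription)) is O(withhold_prescription -> ping_server), and O(withhold_prescription) is already established, so O(ping_server).
Premise 4, O(not sound_alarm -> not ping_server), contraposes to O(ping_server -> sound_alarm); with O(ping_server) we get O(sound_alarm).
Applying K to premise 2 (O(sound_alarm -> not authorize_protocol)) and O(sound_alarm) yields O(not authorize_protocol).
Premise 12, O(not register_affidavit -> authorize_protocol), contraposes to O(not authorize_protocol -> register_affidavit); with O(not authorize_protocol) we get O(register_affidavit).
Premises 5, 8, 9, 10, 11 do not contribute to this derivation.
So O(register_affidavit) holds, i.e. F(not register_affidavit). The claim follows.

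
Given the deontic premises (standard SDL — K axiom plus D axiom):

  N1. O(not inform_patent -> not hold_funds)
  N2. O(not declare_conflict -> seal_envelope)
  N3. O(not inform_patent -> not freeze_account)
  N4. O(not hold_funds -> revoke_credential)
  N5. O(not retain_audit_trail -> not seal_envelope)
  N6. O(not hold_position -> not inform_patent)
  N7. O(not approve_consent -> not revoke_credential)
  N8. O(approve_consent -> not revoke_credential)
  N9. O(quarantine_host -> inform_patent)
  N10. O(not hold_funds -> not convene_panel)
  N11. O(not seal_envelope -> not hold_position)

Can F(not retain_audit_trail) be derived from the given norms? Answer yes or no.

Premises 8 and 7 cover both cases: O(approve_consent -> not revoke_credential) and O(not approve_consent -> not revoke_credential). Since approve_consent ∨ not approve_consent is a tautology, O(not revoke_credential) follows.
Premise 4, O(not hold_funds -> revoke_credential), contraposes to O(not revoke_credential -> hold_funds); with O(not revoke_credential) we get O(hold_funds).
The contrapositive of premise 1 (O(not inform_patent -> not hold_funds)) is O(hold_funds -> inform_patent), and O(hold_funds) is already established, so O(inform_patent).
The contrapositive of premise 6 (O(not hold_position -> not inform_patent)) is O(inform_patent -> hold_position), and O(inform_patent) is already established, so O(hold_position).
Premise 11 is O(not seal_envelope -> not hold_position); contrapositively O(hold_position -> seal_envelope). Since O(hold_position) holds, K gives O(seal_envelope).
Premise 5 is O(not retain_audit_trail -> not seal_envelope); contrapositively O(seal_envelope -> retain_audit_trail). Since O(seal_envelope) holds, K gives O(retain_audit_trail).
Premises 2, 3, 9, 10 do not contribute to this derivation.
So O(retain_audit_trail) holds, i.e. F(not retain_audit_trail). The claim follows.

Yes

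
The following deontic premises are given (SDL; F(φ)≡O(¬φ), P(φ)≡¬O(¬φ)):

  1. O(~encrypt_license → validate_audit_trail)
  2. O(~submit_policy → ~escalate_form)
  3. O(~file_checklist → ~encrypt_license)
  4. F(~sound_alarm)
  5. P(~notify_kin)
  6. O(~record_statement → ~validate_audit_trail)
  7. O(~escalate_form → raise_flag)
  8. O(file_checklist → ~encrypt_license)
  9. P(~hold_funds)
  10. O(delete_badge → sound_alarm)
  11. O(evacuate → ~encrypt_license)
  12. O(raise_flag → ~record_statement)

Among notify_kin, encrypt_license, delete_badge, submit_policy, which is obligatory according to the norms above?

By case analysis on file_checklist: premise 8 gives O(file_checklist → ~encrypt_license) and premise 3 gives O(~file_checklist → ~encrypt_license), so O(~encrypt_license) either way.
Premise 1 is O(~encrypt_license → validate_audit_trail); since O(~encrypt_license), deontic closure gives O(validate_audit_trail).
Premise 6 is O(~record_statement → ~validate_audit_trail); contrapositively O(validate_audit_trail → record_statement). Since O(validate_audit_trail) holds, K gives O(record_statement).
Premise 12 is O(raise_flag → ~record_statement); contrapositively O(record_statement → ~raise_flag). Since O(record_statement) holds, K gives O(~raise_flag).
Premise 7 is O(~escalate_form → raise_flag); contrapositively O(~raise_flag → escalate_form). Since O(~raise_flag) holds, K gives O(escalate_form).
Premise 2, O(~submit_policy → ~escalate_form), contraposes to O(escalate_form → submit_policy); with O(escalate_form) we get O(submit_policy).
So O(submit_policy) holds — submit_policy is obligatory. None of the other listed options is made obligatory by any chain of premises.

submit_policy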